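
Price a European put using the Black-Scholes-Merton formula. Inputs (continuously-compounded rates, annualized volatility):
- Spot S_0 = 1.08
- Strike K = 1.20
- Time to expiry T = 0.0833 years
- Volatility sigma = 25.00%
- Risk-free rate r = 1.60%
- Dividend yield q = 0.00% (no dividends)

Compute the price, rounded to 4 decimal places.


d1 = (ln(S/K) + (r - q + 0.5*sigma^2) * T) / (sigma * sqrt(T)) = -1.40566151
d2 = d1 - sigma * sqrt(T) = -1.47781586
exp(-rT) = 0.99866809; exp(-qT) = 1.00000000
P = K * exp(-rT) * N(-d2) - S_0 * exp(-qT) * N(-d1)
N(-d1) = 0.92008767; N(-d2) = 0.93027146
P = 1.2000 * 0.99866809 * 0.93027146 - 1.0800 * 1.00000000 * 0.92008767 = 0.1211

Answer: Price = 0.1211


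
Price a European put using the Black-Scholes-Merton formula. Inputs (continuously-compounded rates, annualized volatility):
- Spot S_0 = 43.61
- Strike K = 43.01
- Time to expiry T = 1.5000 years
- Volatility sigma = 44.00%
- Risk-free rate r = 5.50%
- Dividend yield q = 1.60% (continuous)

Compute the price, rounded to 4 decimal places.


Answer: Price = 7.3188

Derivation:
d1 = (ln(S/K) + (r - q + 0.5*sigma^2) * T) / (sigma * sqrt(T)) = 0.40370901
d2 = d1 - sigma * sqrt(T) = -0.13517874
exp(-rT) = 0.92081144; exp(-qT) = 0.97628571
P = K * exp(-rT) * N(-d2) - S_0 * exp(-qT) * N(-d1)
N(-d1) = 0.34321336; N(-d2) = 0.55376472
P = 43.0100 * 0.92081144 * 0.55376472 - 43.6100 * 0.97628571 * 0.34321336 = 7.3188


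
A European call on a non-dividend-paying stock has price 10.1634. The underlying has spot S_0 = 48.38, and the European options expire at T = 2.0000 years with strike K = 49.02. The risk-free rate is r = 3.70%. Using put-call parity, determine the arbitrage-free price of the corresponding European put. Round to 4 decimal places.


Answer: Put price = 7.3069

Derivation:
Put-call parity: C - P = S_0 * exp(-qT) - K * exp(-rT).
S_0 * exp(-qT) = 48.3800 * 1.00000000 = 48.38000000
K * exp(-rT) = 49.0200 * 0.92867169 = 45.52348643
P = C - S*exp(-qT) + K*exp(-rT)
P = 10.1634 - 48.38000000 + 45.52348643 = 7.3069


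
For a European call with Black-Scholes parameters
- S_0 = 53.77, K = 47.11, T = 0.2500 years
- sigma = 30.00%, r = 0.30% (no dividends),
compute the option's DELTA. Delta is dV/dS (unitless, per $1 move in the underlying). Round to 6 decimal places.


Answer: Delta = 0.831859

Derivation:
d1 = 0.9615359874; d2 = 0.8115359874
phi(d1) = 0.2512732565; exp(-qT) = 1.0000000000; exp(-rT) = 0.9992502812
N(d1) = 0.8318586301
Delta = exp(-qT) * N(d1) = 1.0000000000 * 0.8318586301 = 0.831859


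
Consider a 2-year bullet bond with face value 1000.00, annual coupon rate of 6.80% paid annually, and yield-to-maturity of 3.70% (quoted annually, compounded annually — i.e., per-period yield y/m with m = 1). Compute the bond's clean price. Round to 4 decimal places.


Answer: Price = 1058.7212

Derivation:
Coupon per period c = face * coupon_rate / m = 68.000000
Periods per year m = 1; per-period yield y/m = 0.037000
Number of cashflows N = 2
Cashflows (t years, CF_t, discount factor 1/(1+y/m)^(m*t), PV):
  t = 1.0000: CF_t = 68.000000, DF = 0.964320, PV = 65.573770
  t = 2.0000: CF_t = 1068.000000, DF = 0.929913, PV = 993.147468
Price P = sum_t PV_t = 1058.721239


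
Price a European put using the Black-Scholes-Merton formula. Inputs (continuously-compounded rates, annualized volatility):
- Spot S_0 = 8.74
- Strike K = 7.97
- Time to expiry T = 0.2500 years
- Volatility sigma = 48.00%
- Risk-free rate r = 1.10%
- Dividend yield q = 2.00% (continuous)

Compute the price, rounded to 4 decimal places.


d1 = (ln(S/K) + (r - q + 0.5*sigma^2) * T) / (sigma * sqrt(T)) = 0.49489874
d2 = d1 - sigma * sqrt(T) = 0.25489874
exp(-rT) = 0.99725378; exp(-qT) = 0.99501248
P = K * exp(-rT) * N(-d2) - S_0 * exp(-qT) * N(-d1)
N(-d1) = 0.31033580; N(-d2) = 0.39940066
P = 7.9700 * 0.99725378 * 0.39940066 - 8.7400 * 0.99501248 * 0.31033580 = 0.4757

Answer: Price = 0.4757


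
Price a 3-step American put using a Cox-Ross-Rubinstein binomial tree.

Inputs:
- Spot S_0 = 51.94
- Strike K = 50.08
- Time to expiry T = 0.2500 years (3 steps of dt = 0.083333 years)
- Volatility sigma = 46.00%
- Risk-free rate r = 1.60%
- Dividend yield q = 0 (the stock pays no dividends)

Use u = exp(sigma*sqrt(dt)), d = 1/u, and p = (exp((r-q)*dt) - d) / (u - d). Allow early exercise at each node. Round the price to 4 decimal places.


Answer: Price = V(0,0) = 4.0584

Derivation:
dt = T/N = 0.083333
u = exp(sigma*sqrt(dt)) = 1.142011; d = 1/u = 0.875648
p = (exp((r-q)*dt) - d) / (u - d) = 0.471860
Discount per step: exp(-r*dt) = 0.998668
Stock lattice S(k, i) with i counting down-moves:
  k=0: S(0,0) = 51.9400
  k=1: S(1,0) = 59.3160; S(1,1) = 45.4812
  k=2: S(2,0) = 67.7396; S(2,1) = 51.9400; S(2,2) = 39.8255
  k=3: S(3,0) = 77.3593; S(3,1) = 59.3160; S(3,2) = 45.4812; S(3,3) = 34.8732
Terminal payoffs V(N, i) = max(K - S_T, 0):
  V(3,0) = 0.000000; V(3,1) = 0.000000; V(3,2) = 4.598819; V(3,3) = 15.206839
Backward induction: V(k, i) = exp(-r*dt) * [p * V(k+1, i) + (1-p) * V(k+1, i+1)]; then take max(V_cont, immediate exercise) for American.
  V(2,0) = exp(-r*dt) * [p*0.000000 + (1-p)*0.000000] = 0.000000; exercise = 0.000000; V(2,0) = max -> 0.000000
  V(2,1) = exp(-r*dt) * [p*0.000000 + (1-p)*4.598819] = 2.425583; exercise = 0.000000; V(2,1) = max -> 2.425583
  V(2,2) = exp(-r*dt) * [p*4.598819 + (1-p)*15.206839] = 10.187744; exercise = 10.254473; V(2,2) = max -> 10.254473
  V(1,0) = exp(-r*dt) * [p*0.000000 + (1-p)*2.425583] = 1.279340; exercise = 0.000000; V(1,0) = max -> 1.279340
  V(1,1) = exp(-r*dt) * [p*2.425583 + (1-p)*10.254473] = 6.551591; exercise = 4.598819; V(1,1) = max -> 6.551591
  V(0,0) = exp(-r*dt) * [p*1.279340 + (1-p)*6.551591] = 4.058411; exercise = 0.000000; V(0,0) = max -> 4.058411


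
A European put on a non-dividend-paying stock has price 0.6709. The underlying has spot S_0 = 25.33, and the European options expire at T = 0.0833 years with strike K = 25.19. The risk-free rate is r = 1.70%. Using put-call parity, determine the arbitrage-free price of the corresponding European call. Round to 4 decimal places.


Answer: Call price = 0.8465

Derivation:
Put-call parity: C - P = S_0 * exp(-qT) - K * exp(-rT).
S_0 * exp(-qT) = 25.3300 * 1.00000000 = 25.33000000
K * exp(-rT) = 25.1900 * 0.99858490 = 25.15435369
C = P + S*exp(-qT) - K*exp(-rT)
C = 0.6709 + 25.33000000 - 25.15435369 = 0.8465


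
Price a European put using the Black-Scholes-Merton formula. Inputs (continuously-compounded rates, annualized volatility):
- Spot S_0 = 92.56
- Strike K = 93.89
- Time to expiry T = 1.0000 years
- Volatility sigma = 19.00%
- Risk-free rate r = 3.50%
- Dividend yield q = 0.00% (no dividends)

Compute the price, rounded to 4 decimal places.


d1 = (ln(S/K) + (r - q + 0.5*sigma^2) * T) / (sigma * sqrt(T)) = 0.20412210
d2 = d1 - sigma * sqrt(T) = 0.01412210
exp(-rT) = 0.96560542; exp(-qT) = 1.00000000
P = K * exp(-rT) * N(-d2) - S_0 * exp(-qT) * N(-d1)
N(-d1) = 0.41912904; N(-d2) = 0.49436629
P = 93.8900 * 0.96560542 * 0.49436629 - 92.5600 * 1.00000000 * 0.41912904 = 6.0250

Answer: Price = 6.0250


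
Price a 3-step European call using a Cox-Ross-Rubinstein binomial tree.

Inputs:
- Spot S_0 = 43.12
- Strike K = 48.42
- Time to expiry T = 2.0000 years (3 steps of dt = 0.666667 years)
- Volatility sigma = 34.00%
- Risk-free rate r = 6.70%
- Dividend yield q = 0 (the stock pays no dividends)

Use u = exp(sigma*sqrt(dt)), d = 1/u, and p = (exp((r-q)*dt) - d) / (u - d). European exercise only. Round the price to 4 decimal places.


dt = T/N = 0.666667
u = exp(sigma*sqrt(dt)) = 1.319970; d = 1/u = 0.757593
p = (exp((r-q)*dt) - d) / (u - d) = 0.512265
Discount per step: exp(-r*dt) = 0.956316
Stock lattice S(k, i) with i counting down-moves:
  k=0: S(0,0) = 43.1200
  k=1: S(1,0) = 56.9171; S(1,1) = 32.6674
  k=2: S(2,0) = 75.1288; S(2,1) = 43.1200; S(2,2) = 24.7486
  k=3: S(3,0) = 99.1678; S(3,1) = 56.9171; S(3,2) = 32.6674; S(3,3) = 18.7494
Terminal payoffs V(N, i) = max(S_T - K, 0):
  V(3,0) = 50.747807; V(3,1) = 8.497097; V(3,2) = 0.000000; V(3,3) = 0.000000
Backward induction: V(k, i) = exp(-r*dt) * [p * V(k+1, i) + (1-p) * V(k+1, i+1)].
  V(2,0) = exp(-r*dt) * [p*50.747807 + (1-p)*8.497097] = 28.824017
  V(2,1) = exp(-r*dt) * [p*8.497097 + (1-p)*0.000000] = 4.162624
  V(2,2) = exp(-r*dt) * [p*0.000000 + (1-p)*0.000000] = 0.000000
  V(1,0) = exp(-r*dt) * [p*28.824017 + (1-p)*4.162624] = 16.062099
  V(1,1) = exp(-r*dt) * [p*4.162624 + (1-p)*0.000000] = 2.039218
  V(0,0) = exp(-r*dt) * [p*16.062099 + (1-p)*2.039218] = 8.819775

Answer: Price = V(0,0) = 8.8198


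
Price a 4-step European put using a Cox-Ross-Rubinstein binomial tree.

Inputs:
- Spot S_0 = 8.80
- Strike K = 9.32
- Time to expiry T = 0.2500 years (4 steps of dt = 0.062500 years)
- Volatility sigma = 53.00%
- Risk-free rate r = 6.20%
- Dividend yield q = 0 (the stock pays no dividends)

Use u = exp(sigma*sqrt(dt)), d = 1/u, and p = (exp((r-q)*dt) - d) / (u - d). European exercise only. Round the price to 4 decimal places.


Answer: Price = V(0,0) = 1.1650

Derivation:
dt = T/N = 0.062500
u = exp(sigma*sqrt(dt)) = 1.141679; d = 1/u = 0.875903
p = (exp((r-q)*dt) - d) / (u - d) = 0.481532
Discount per step: exp(-r*dt) = 0.996132
Stock lattice S(k, i) with i counting down-moves:
  k=0: S(0,0) = 8.8000
  k=1: S(1,0) = 10.0468; S(1,1) = 7.7079
  k=2: S(2,0) = 11.4702; S(2,1) = 8.8000; S(2,2) = 6.7514
  k=3: S(3,0) = 13.0953; S(3,1) = 10.0468; S(3,2) = 7.7079; S(3,3) = 5.9136
  k=4: S(4,0) = 14.9506; S(4,1) = 11.4702; S(4,2) = 8.8000; S(4,3) = 6.7514; S(4,4) = 5.1797
Terminal payoffs V(N, i) = max(K - S_T, 0):
  V(4,0) = 0.000000; V(4,1) = 0.000000; V(4,2) = 0.520000; V(4,3) = 2.568588; V(4,4) = 4.140276
Backward induction: V(k, i) = exp(-r*dt) * [p * V(k+1, i) + (1-p) * V(k+1, i+1)].
  V(3,0) = exp(-r*dt) * [p*0.000000 + (1-p)*0.000000] = 0.000000
  V(3,1) = exp(-r*dt) * [p*0.000000 + (1-p)*0.520000] = 0.268561
  V(3,2) = exp(-r*dt) * [p*0.520000 + (1-p)*2.568588] = 1.576009
  V(3,3) = exp(-r*dt) * [p*2.568588 + (1-p)*4.140276] = 3.370373
  V(2,0) = exp(-r*dt) * [p*0.000000 + (1-p)*0.268561] = 0.138702
  V(2,1) = exp(-r*dt) * [p*0.268561 + (1-p)*1.576009] = 0.942771
  V(2,2) = exp(-r*dt) * [p*1.576009 + (1-p)*3.370373] = 2.496637
  V(1,0) = exp(-r*dt) * [p*0.138702 + (1-p)*0.942771] = 0.553438
  V(1,1) = exp(-r*dt) * [p*0.942771 + (1-p)*2.496637] = 1.741639
  V(0,0) = exp(-r*dt) * [p*0.553438 + (1-p)*1.741639] = 1.164960


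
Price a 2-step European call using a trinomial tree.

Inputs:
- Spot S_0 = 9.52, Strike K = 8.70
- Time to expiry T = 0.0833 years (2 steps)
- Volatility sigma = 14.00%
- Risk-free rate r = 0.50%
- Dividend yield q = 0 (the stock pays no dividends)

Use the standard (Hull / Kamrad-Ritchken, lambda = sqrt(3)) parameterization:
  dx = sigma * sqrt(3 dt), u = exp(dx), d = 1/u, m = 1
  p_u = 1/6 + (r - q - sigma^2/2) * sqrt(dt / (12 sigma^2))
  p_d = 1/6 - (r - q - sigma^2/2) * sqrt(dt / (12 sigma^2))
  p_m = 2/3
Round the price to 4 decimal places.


dt = T/N = 0.041650; dx = sigma*sqrt(3*dt) = 0.049488
u = exp(dx) = 1.050733; d = 1/u = 0.951717
p_u = 0.164647, p_m = 0.666667, p_d = 0.168687
Discount per step: exp(-r*dt) = 0.999792
Stock lattice S(k, j) with j the centered position index:
  k=0: S(0,+0) = 9.5200
  k=1: S(1,-1) = 9.0603; S(1,+0) = 9.5200; S(1,+1) = 10.0030
  k=2: S(2,-2) = 8.6229; S(2,-1) = 9.0603; S(2,+0) = 9.5200; S(2,+1) = 10.0030; S(2,+2) = 10.5104
Terminal payoffs V(N, j) = max(S_T - K, 0):
  V(2,-2) = 0.000000; V(2,-1) = 0.360346; V(2,+0) = 0.820000; V(2,+1) = 1.302974; V(2,+2) = 1.810450
Backward induction: V(k, j) = exp(-r*dt) * [p_u * V(k+1, j+1) + p_m * V(k+1, j) + p_d * V(k+1, j-1)]
  V(1,-1) = exp(-r*dt) * [p_u*0.820000 + p_m*0.360346 + p_d*0.000000] = 0.375163
  V(1,+0) = exp(-r*dt) * [p_u*1.302974 + p_m*0.820000 + p_d*0.360346] = 0.821811
  V(1,+1) = exp(-r*dt) * [p_u*1.810450 + p_m*1.302974 + p_d*0.820000] = 1.304785
  V(0,+0) = exp(-r*dt) * [p_u*1.304785 + p_m*0.821811 + p_d*0.375163] = 0.825816

Answer: Price = V(0,0) = 0.8258


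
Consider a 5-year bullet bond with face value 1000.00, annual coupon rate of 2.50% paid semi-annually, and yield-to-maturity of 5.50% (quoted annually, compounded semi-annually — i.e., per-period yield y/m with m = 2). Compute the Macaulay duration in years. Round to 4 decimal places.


Answer: Macaulay duration = 4.7069 years

Derivation:
Coupon per period c = face * coupon_rate / m = 12.500000
Periods per year m = 2; per-period yield y/m = 0.027500
Number of cashflows N = 10
Cashflows (t years, CF_t, discount factor 1/(1+y/m)^(m*t), PV):
  t = 0.5000: CF_t = 12.500000, DF = 0.973236, PV = 12.165450
  t = 1.0000: CF_t = 12.500000, DF = 0.947188, PV = 11.839854
  t = 1.5000: CF_t = 12.500000, DF = 0.921838, PV = 11.522972
  t = 2.0000: CF_t = 12.500000, DF = 0.897166, PV = 11.214572
  t = 2.5000: CF_t = 12.500000, DF = 0.873154, PV = 10.914425
  t = 3.0000: CF_t = 12.500000, DF = 0.849785, PV = 10.622311
  t = 3.5000: CF_t = 12.500000, DF = 0.827041, PV = 10.338016
  t = 4.0000: CF_t = 12.500000, DF = 0.804906, PV = 10.061329
  t = 4.5000: CF_t = 12.500000, DF = 0.783364, PV = 9.792048
  t = 5.0000: CF_t = 1012.500000, DF = 0.762398, PV = 771.927879
Price P = sum_t PV_t = 870.398858
Macaulay numerator sum_t t * PV_t:
  t * PV_t at t = 0.5000: 6.082725
  t * PV_t at t = 1.0000: 11.839854
  t * PV_t at t = 1.5000: 17.284459
  t * PV_t at t = 2.0000: 22.429143
  t * PV_t at t = 2.5000: 27.286062
  t * PV_t at t = 3.0000: 31.866934
  t * PV_t at t = 3.5000: 36.183056
  t * PV_t at t = 4.0000: 40.245318
  t * PV_t at t = 4.5000: 44.064216
  t * PV_t at t = 5.0000: 3859.639397
Macaulay duration D = (sum_t t * PV_t) / P = 4096.921165 / 870.398858 = 4.706947


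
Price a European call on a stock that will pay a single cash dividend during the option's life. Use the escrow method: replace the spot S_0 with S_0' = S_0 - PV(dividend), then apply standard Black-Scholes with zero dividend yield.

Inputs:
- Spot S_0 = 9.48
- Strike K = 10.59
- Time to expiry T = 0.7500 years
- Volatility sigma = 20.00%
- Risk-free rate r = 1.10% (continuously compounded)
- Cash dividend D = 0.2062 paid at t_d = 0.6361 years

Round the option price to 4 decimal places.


Answer: Price = 0.2365

Derivation:
PV(D) = D * exp(-r * t_d) = 0.2062 * 0.99302732 = 0.20476223
S_0' = S_0 - PV(D) = 9.4800 - 0.20476223 = 9.27523777
d1 = (ln(S_0'/K) + (r + sigma^2/2)*T) / (sigma*sqrt(T)) = -0.63111264
d2 = d1 - sigma*sqrt(T) = -0.80431772
exp(-rT) = 0.99178394
N(d1) = 0.26398344; N(d2) = 0.21060675
C = S_0' * N(d1) - K * exp(-rT) * N(d2) = 9.27523777 * 0.26398344 - 10.5900 * 0.99178394 * 0.21060675 = 0.2365


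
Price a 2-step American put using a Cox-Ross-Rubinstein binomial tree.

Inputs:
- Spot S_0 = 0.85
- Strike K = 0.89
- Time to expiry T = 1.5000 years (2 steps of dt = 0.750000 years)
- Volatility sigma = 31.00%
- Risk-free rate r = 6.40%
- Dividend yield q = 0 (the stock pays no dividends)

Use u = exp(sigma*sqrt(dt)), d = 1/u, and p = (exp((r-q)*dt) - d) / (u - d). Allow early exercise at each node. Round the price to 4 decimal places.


Answer: Price = V(0,0) = 0.1181

Derivation:
dt = T/N = 0.750000
u = exp(sigma*sqrt(dt)) = 1.307959; d = 1/u = 0.764550
p = (exp((r-q)*dt) - d) / (u - d) = 0.523769
Discount per step: exp(-r*dt) = 0.953134
Stock lattice S(k, i) with i counting down-moves:
  k=0: S(0,0) = 0.8500
  k=1: S(1,0) = 1.1118; S(1,1) = 0.6499
  k=2: S(2,0) = 1.4541; S(2,1) = 0.8500; S(2,2) = 0.4969
Terminal payoffs V(N, i) = max(K - S_T, 0):
  V(2,0) = 0.000000; V(2,1) = 0.040000; V(2,2) = 0.393144
Backward induction: V(k, i) = exp(-r*dt) * [p * V(k+1, i) + (1-p) * V(k+1, i+1)]; then take max(V_cont, immediate exercise) for American.
  V(1,0) = exp(-r*dt) * [p*0.000000 + (1-p)*0.040000] = 0.018156; exercise = 0.000000; V(1,0) = max -> 0.018156
  V(1,1) = exp(-r*dt) * [p*0.040000 + (1-p)*0.393144] = 0.198422; exercise = 0.240133; V(1,1) = max -> 0.240133
  V(0,0) = exp(-r*dt) * [p*0.018156 + (1-p)*0.240133] = 0.118063; exercise = 0.040000; V(0,0) = max -> 0.118063


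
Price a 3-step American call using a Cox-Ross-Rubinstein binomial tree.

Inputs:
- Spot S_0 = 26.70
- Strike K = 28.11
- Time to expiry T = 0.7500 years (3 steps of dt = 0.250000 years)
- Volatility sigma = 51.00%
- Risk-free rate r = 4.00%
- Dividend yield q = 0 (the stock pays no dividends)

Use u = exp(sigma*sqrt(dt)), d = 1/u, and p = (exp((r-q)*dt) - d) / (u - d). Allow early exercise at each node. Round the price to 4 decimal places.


dt = T/N = 0.250000
u = exp(sigma*sqrt(dt)) = 1.290462; d = 1/u = 0.774916
p = (exp((r-q)*dt) - d) / (u - d) = 0.456087
Discount per step: exp(-r*dt) = 0.990050
Stock lattice S(k, i) with i counting down-moves:
  k=0: S(0,0) = 26.7000
  k=1: S(1,0) = 34.4553; S(1,1) = 20.6903
  k=2: S(2,0) = 44.4633; S(2,1) = 26.7000; S(2,2) = 16.0332
  k=3: S(3,0) = 57.3781; S(3,1) = 34.4553; S(3,2) = 20.6903; S(3,3) = 12.4244
Terminal payoffs V(N, i) = max(S_T - K, 0):
  V(3,0) = 29.268150; V(3,1) = 6.345325; V(3,2) = 0.000000; V(3,3) = 0.000000
Backward induction: V(k, i) = exp(-r*dt) * [p * V(k+1, i) + (1-p) * V(k+1, i+1)]; then take max(V_cont, immediate exercise) for American.
  V(2,0) = exp(-r*dt) * [p*29.268150 + (1-p)*6.345325] = 16.632974; exercise = 16.353275; V(2,0) = max -> 16.632974
  V(2,1) = exp(-r*dt) * [p*6.345325 + (1-p)*0.000000] = 2.865227; exercise = 0.000000; V(2,1) = max -> 2.865227
  V(2,2) = exp(-r*dt) * [p*0.000000 + (1-p)*0.000000] = 0.000000; exercise = 0.000000; V(2,2) = max -> 0.000000
  V(1,0) = exp(-r*dt) * [p*16.632974 + (1-p)*2.865227] = 9.053535; exercise = 6.345325; V(1,0) = max -> 9.053535
  V(1,1) = exp(-r*dt) * [p*2.865227 + (1-p)*0.000000] = 1.293791; exercise = 0.000000; V(1,1) = max -> 1.293791
  V(0,0) = exp(-r*dt) * [p*9.053535 + (1-p)*1.293791] = 4.784825; exercise = 0.000000; V(0,0) = max -> 4.784825

Answer: Price = V(0,0) = 4.7848


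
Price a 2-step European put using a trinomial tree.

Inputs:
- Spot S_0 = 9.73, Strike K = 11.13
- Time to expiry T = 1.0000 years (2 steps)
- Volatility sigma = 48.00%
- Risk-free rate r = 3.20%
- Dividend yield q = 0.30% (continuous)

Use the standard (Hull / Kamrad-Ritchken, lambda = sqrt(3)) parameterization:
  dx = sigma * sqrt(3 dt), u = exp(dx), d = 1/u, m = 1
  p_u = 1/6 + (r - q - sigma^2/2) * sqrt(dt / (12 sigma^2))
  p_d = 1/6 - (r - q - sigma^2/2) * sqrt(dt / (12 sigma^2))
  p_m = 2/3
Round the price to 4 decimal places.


Answer: Price = V(0,0) = 2.5029

Derivation:
dt = T/N = 0.500000; dx = sigma*sqrt(3*dt) = 0.587878
u = exp(dx) = 1.800164; d = 1/u = 0.555505
p_u = 0.130009, p_m = 0.666667, p_d = 0.203324
Discount per step: exp(-r*dt) = 0.984127
Stock lattice S(k, j) with j the centered position index:
  k=0: S(0,+0) = 9.7300
  k=1: S(1,-1) = 5.4051; S(1,+0) = 9.7300; S(1,+1) = 17.5156
  k=2: S(2,-2) = 3.0025; S(2,-1) = 5.4051; S(2,+0) = 9.7300; S(2,+1) = 17.5156; S(2,+2) = 31.5309
Terminal payoffs V(N, j) = max(K - S_T, 0):
  V(2,-2) = 8.127459; V(2,-1) = 5.724936; V(2,+0) = 1.400000; V(2,+1) = 0.000000; V(2,+2) = 0.000000
Backward induction: V(k, j) = exp(-r*dt) * [p_u * V(k+1, j+1) + p_m * V(k+1, j) + p_d * V(k+1, j-1)]
  V(1,-1) = exp(-r*dt) * [p_u*1.400000 + p_m*5.724936 + p_d*8.127459] = 5.561445
  V(1,+0) = exp(-r*dt) * [p_u*0.000000 + p_m*1.400000 + p_d*5.724936] = 2.064059
  V(1,+1) = exp(-r*dt) * [p_u*0.000000 + p_m*0.000000 + p_d*1.400000] = 0.280135
  V(0,+0) = exp(-r*dt) * [p_u*0.280135 + p_m*2.064059 + p_d*5.561445] = 2.502867


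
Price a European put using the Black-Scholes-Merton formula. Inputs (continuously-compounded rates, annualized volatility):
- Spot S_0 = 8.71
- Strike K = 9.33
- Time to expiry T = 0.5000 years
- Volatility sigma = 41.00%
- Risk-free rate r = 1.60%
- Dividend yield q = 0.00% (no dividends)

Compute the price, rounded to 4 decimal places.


Answer: Price = 1.3306

Derivation:
d1 = (ln(S/K) + (r - q + 0.5*sigma^2) * T) / (sigma * sqrt(T)) = -0.06463378
d2 = d1 - sigma * sqrt(T) = -0.35454756
exp(-rT) = 0.99203191; exp(-qT) = 1.00000000
P = K * exp(-rT) * N(-d2) - S_0 * exp(-qT) * N(-d1)
N(-d1) = 0.52576721; N(-d2) = 0.63853572
P = 9.3300 * 0.99203191 * 0.63853572 - 8.7100 * 1.00000000 * 0.52576721 = 1.3306


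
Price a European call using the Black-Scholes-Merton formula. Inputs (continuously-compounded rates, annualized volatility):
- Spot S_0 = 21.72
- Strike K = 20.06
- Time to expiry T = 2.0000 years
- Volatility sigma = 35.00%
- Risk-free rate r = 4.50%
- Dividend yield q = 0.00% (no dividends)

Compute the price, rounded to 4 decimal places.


Answer: Price = 5.8299

Derivation:
d1 = (ln(S/K) + (r - q + 0.5*sigma^2) * T) / (sigma * sqrt(T)) = 0.58994063
d2 = d1 - sigma * sqrt(T) = 0.09496588
exp(-rT) = 0.91393119; exp(-qT) = 1.00000000
C = S_0 * exp(-qT) * N(d1) - K * exp(-rT) * N(d2)
N(d1) = 0.72238477; N(d2) = 0.53782904
C = 21.7200 * 1.00000000 * 0.72238477 - 20.0600 * 0.91393119 * 0.53782904 = 5.8299


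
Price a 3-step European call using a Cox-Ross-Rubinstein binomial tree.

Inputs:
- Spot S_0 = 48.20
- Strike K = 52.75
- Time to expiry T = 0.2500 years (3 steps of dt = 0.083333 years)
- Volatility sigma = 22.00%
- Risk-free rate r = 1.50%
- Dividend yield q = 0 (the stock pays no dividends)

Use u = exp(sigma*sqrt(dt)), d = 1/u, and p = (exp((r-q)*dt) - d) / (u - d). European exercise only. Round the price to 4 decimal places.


Answer: Price = V(0,0) = 0.6684

Derivation:
dt = T/N = 0.083333
u = exp(sigma*sqrt(dt)) = 1.065569; d = 1/u = 0.938466
p = (exp((r-q)*dt) - d) / (u - d) = 0.493969
Discount per step: exp(-r*dt) = 0.998751
Stock lattice S(k, i) with i counting down-moves:
  k=0: S(0,0) = 48.2000
  k=1: S(1,0) = 51.3604; S(1,1) = 45.2341
  k=2: S(2,0) = 54.7280; S(2,1) = 48.2000; S(2,2) = 42.4506
  k=3: S(3,0) = 58.3165; S(3,1) = 51.3604; S(3,2) = 45.2341; S(3,3) = 39.8385
Terminal payoffs V(N, i) = max(S_T - K, 0):
  V(3,0) = 5.566473; V(3,1) = 0.000000; V(3,2) = 0.000000; V(3,3) = 0.000000
Backward induction: V(k, i) = exp(-r*dt) * [p * V(k+1, i) + (1-p) * V(k+1, i+1)].
  V(2,0) = exp(-r*dt) * [p*5.566473 + (1-p)*0.000000] = 2.746230
  V(2,1) = exp(-r*dt) * [p*0.000000 + (1-p)*0.000000] = 0.000000
  V(2,2) = exp(-r*dt) * [p*0.000000 + (1-p)*0.000000] = 0.000000
  V(1,0) = exp(-r*dt) * [p*2.746230 + (1-p)*0.000000] = 1.354858
  V(1,1) = exp(-r*dt) * [p*0.000000 + (1-p)*0.000000] = 0.000000
  V(0,0) = exp(-r*dt) * [p*1.354858 + (1-p)*0.000000] = 0.668422


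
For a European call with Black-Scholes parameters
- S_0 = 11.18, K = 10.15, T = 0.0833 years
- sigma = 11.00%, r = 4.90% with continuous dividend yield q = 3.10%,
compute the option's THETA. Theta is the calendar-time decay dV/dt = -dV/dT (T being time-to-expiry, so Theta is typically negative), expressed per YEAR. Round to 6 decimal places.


Answer: Theta = -0.156227

Derivation:
d1 = 3.1074838290; d2 = 3.0757359157
phi(d1) = 0.0031918123; exp(-qT) = 0.9974210313; exp(-rT) = 0.9959266188
Theta = -S*exp(-qT)*phi(d1)*sigma/(2*sqrt(T)) - r*K*exp(-rT)*N(d2) + q*S*exp(-qT)*N(d1)
N(d1) = 0.9990565635; N(d2) = 0.9989500813; sqrt(T) = 0.2886173938
Term 1 = -11.1800 * 0.9974210313 * 0.0031918123 * 0.1100 / (2 * 0.2886173938) = -0.0067826258
Term 2 = -0.0490 * 10.1500 * 0.9959266188 * 0.9989500813 = -0.4948040538
Term 3 = 0.0310 * 11.1800 * 0.9974210313 * 0.9990565635 = 0.3453600481
Theta = -0.0067826258 + (-0.4948040538) + (0.3453600481) = -0.156227


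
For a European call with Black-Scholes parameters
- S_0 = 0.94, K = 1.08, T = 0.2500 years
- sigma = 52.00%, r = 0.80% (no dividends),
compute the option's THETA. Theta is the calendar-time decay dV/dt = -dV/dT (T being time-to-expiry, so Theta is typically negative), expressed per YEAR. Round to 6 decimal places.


Answer: Theta = -0.182482

Derivation:
d1 = -0.3962940187; d2 = -0.6562940187
phi(d1) = 0.3688139333; exp(-qT) = 1.0000000000; exp(-rT) = 0.9980019987
Theta = -S*exp(-qT)*phi(d1)*sigma/(2*sqrt(T)) - r*K*exp(-rT)*N(d2) + q*S*exp(-qT)*N(d1)
N(d1) = 0.3459440696; N(d2) = 0.2558174827; sqrt(T) = 0.5000000000
Term 1 = -0.9400 * 1.0000000000 * 0.3688139333 * 0.5200 / (2 * 0.5000000000) = -0.1802762506
Term 2 = -0.0080 * 1.0800 * 0.9980019987 * 0.2558174827 = -0.0022058469
Term 3 = 0 (no dividend yield, q = 0)
Theta = -0.1802762506 + (-0.0022058469) + (0.0000000000) = -0.182482


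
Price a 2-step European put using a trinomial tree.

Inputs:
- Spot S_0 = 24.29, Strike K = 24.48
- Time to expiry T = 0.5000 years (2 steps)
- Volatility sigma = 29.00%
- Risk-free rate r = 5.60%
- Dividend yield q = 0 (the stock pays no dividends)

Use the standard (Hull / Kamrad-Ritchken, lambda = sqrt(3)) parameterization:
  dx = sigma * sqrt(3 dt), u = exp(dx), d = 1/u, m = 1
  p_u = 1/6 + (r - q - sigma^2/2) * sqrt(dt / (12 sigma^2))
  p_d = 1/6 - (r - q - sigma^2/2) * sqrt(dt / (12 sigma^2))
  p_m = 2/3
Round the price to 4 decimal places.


dt = T/N = 0.250000; dx = sigma*sqrt(3*dt) = 0.251147
u = exp(dx) = 1.285500; d = 1/u = 0.777908
p_u = 0.173610, p_m = 0.666667, p_d = 0.159724
Discount per step: exp(-r*dt) = 0.986098
Stock lattice S(k, j) with j the centered position index:
  k=0: S(0,+0) = 24.2900
  k=1: S(1,-1) = 18.8954; S(1,+0) = 24.2900; S(1,+1) = 31.2248
  k=2: S(2,-2) = 14.6989; S(2,-1) = 18.8954; S(2,+0) = 24.2900; S(2,+1) = 31.2248; S(2,+2) = 40.1394
Terminal payoffs V(N, j) = max(K - S_T, 0):
  V(2,-2) = 9.781139; V(2,-1) = 5.584621; V(2,+0) = 0.190000; V(2,+1) = 0.000000; V(2,+2) = 0.000000
Backward induction: V(k, j) = exp(-r*dt) * [p_u * V(k+1, j+1) + p_m * V(k+1, j) + p_d * V(k+1, j-1)]
  V(1,-1) = exp(-r*dt) * [p_u*0.190000 + p_m*5.584621 + p_d*9.781139] = 5.244407
  V(1,+0) = exp(-r*dt) * [p_u*0.000000 + p_m*0.190000 + p_d*5.584621] = 1.004500
  V(1,+1) = exp(-r*dt) * [p_u*0.000000 + p_m*0.000000 + p_d*0.190000] = 0.029926
  V(0,+0) = exp(-r*dt) * [p_u*0.029926 + p_m*1.004500 + p_d*5.244407] = 1.491490

Answer: Price = V(0,0) = 1.4915


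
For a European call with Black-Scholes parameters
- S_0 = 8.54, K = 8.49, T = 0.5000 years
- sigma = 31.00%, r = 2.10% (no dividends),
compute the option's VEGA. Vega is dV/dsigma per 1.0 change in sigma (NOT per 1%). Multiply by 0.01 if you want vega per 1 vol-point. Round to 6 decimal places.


Answer: Vega = 2.368525

Derivation:
d1 = 0.1842903092; d2 = -0.0349127930
phi(d1) = 0.3922248557; exp(-qT) = 1.0000000000; exp(-rT) = 0.9895549326
Vega = S * exp(-qT) * phi(d1) * sqrt(T) = 8.5400 * 1.0000000000 * 0.3922248557 * 0.7071067812 = 2.368525


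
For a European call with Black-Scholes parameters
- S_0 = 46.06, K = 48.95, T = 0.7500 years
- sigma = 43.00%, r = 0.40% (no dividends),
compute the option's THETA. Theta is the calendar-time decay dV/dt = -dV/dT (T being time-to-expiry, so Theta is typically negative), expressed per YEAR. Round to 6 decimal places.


Answer: Theta = -4.631205

Derivation:
d1 = 0.0308359433; d2 = -0.3415549803
phi(d1) = 0.3987526573; exp(-qT) = 1.0000000000; exp(-rT) = 0.9970044955
Theta = -S*exp(-qT)*phi(d1)*sigma/(2*sqrt(T)) - r*K*exp(-rT)*N(d2) + q*S*exp(-qT)*N(d1)
N(d1) = 0.5122998123; N(d2) = 0.3663429111; sqrt(T) = 0.8660254038
Term 1 = -46.0600 * 1.0000000000 * 0.3987526573 * 0.4300 / (2 * 0.8660254038) = -4.5596903655
Term 2 = -0.0040 * 48.9500 * 0.9970044955 * 0.3663429111 = -0.0715150746
Term 3 = 0 (no dividend yield, q = 0)
Theta = -4.5596903655 + (-0.0715150746) + (0.0000000000) = -4.631205


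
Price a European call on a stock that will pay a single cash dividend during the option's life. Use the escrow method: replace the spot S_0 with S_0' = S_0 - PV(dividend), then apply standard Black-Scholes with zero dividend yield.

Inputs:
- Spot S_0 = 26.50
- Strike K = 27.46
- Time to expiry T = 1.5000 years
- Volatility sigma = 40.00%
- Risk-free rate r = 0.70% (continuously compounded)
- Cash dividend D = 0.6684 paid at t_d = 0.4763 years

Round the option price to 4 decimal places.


Answer: Price = 4.4856

Derivation:
PV(D) = D * exp(-r * t_d) = 0.6684 * 0.99667145 = 0.66617520
S_0' = S_0 - PV(D) = 26.5000 - 0.66617520 = 25.83382480
d1 = (ln(S_0'/K) + (r + sigma^2/2)*T) / (sigma*sqrt(T)) = 0.14177294
d2 = d1 - sigma*sqrt(T) = -0.34812501
exp(-rT) = 0.98955493
N(d1) = 0.55637032; N(d2) = 0.36387315
C = S_0' * N(d1) - K * exp(-rT) * N(d2) = 25.83382480 * 0.55637032 - 27.4600 * 0.98955493 * 0.36387315 = 4.4856


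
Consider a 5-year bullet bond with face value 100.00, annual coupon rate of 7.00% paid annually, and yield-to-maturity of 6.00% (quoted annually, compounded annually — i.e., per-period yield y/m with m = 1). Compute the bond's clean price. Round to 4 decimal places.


Coupon per period c = face * coupon_rate / m = 7.000000
Periods per year m = 1; per-period yield y/m = 0.060000
Number of cashflows N = 5
Cashflows (t years, CF_t, discount factor 1/(1+y/m)^(m*t), PV):
  t = 1.0000: CF_t = 7.000000, DF = 0.943396, PV = 6.603774
  t = 2.0000: CF_t = 7.000000, DF = 0.889996, PV = 6.229975
  t = 3.0000: CF_t = 7.000000, DF = 0.839619, PV = 5.877335
  t = 4.0000: CF_t = 7.000000, DF = 0.792094, PV = 5.544656
  t = 5.0000: CF_t = 107.000000, DF = 0.747258, PV = 79.956624
Price P = sum_t PV_t = 104.212364

Answer: Price = 104.2124


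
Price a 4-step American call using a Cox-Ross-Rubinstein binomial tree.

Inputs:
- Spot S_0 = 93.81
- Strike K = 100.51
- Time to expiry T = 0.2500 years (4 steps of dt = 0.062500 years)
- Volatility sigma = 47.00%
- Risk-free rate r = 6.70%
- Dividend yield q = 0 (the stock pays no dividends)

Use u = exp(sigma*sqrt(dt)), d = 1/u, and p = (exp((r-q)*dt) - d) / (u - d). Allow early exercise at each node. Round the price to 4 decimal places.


Answer: Price = V(0,0) = 7.0329

Derivation:
dt = T/N = 0.062500
u = exp(sigma*sqrt(dt)) = 1.124682; d = 1/u = 0.889141
p = (exp((r-q)*dt) - d) / (u - d) = 0.488474
Discount per step: exp(-r*dt) = 0.995821
Stock lattice S(k, i) with i counting down-moves:
  k=0: S(0,0) = 93.8100
  k=1: S(1,0) = 105.5064; S(1,1) = 83.4103
  k=2: S(2,0) = 118.6611; S(2,1) = 93.8100; S(2,2) = 74.1635
  k=3: S(3,0) = 133.4559; S(3,1) = 105.5064; S(3,2) = 83.4103; S(3,3) = 65.9417
  k=4: S(4,0) = 150.0955; S(4,1) = 118.6611; S(4,2) = 93.8100; S(4,3) = 74.1635; S(4,4) = 58.6315
Terminal payoffs V(N, i) = max(S_T - K, 0):
  V(4,0) = 49.585455; V(4,1) = 18.151092; V(4,2) = 0.000000; V(4,3) = 0.000000; V(4,4) = 0.000000
Backward induction: V(k, i) = exp(-r*dt) * [p * V(k+1, i) + (1-p) * V(k+1, i+1)]; then take max(V_cont, immediate exercise) for American.
  V(3,0) = exp(-r*dt) * [p*49.585455 + (1-p)*18.151092] = 33.365956; exercise = 32.945950; V(3,0) = max -> 33.365956
  V(3,1) = exp(-r*dt) * [p*18.151092 + (1-p)*0.000000] = 8.829290; exercise = 4.996384; V(3,1) = max -> 8.829290
  V(3,2) = exp(-r*dt) * [p*0.000000 + (1-p)*0.000000] = 0.000000; exercise = 0.000000; V(3,2) = max -> 0.000000
  V(3,3) = exp(-r*dt) * [p*0.000000 + (1-p)*0.000000] = 0.000000; exercise = 0.000000; V(3,3) = max -> 0.000000
  V(2,0) = exp(-r*dt) * [p*33.365956 + (1-p)*8.829290] = 20.727839; exercise = 18.151092; V(2,0) = max -> 20.727839
  V(2,1) = exp(-r*dt) * [p*8.829290 + (1-p)*0.000000] = 4.294858; exercise = 0.000000; V(2,1) = max -> 4.294858
  V(2,2) = exp(-r*dt) * [p*0.000000 + (1-p)*0.000000] = 0.000000; exercise = 0.000000; V(2,2) = max -> 0.000000
  V(1,0) = exp(-r*dt) * [p*20.727839 + (1-p)*4.294858] = 12.270456; exercise = 4.996384; V(1,0) = max -> 12.270456
  V(1,1) = exp(-r*dt) * [p*4.294858 + (1-p)*0.000000] = 2.089161; exercise = 0.000000; V(1,1) = max -> 2.089161
  V(0,0) = exp(-r*dt) * [p*12.270456 + (1-p)*2.089161] = 7.032949; exercise = 0.000000; V(0,0) = max -> 7.032949


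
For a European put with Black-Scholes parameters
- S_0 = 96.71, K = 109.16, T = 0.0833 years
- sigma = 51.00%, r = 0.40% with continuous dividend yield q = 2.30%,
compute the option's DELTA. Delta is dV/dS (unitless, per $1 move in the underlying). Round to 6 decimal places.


Answer: Delta = -0.774845

Derivation:
d1 = -0.7598595011; d2 = -0.9070543719
phi(d1) = 0.2989043179; exp(-qT) = 0.9980859342; exp(-rT) = 0.9996668555
N(-d1) = 0.7763307141
Delta = -exp(-qT) * N(-d1) = -0.9980859342 * 0.7763307141 = -0.774845


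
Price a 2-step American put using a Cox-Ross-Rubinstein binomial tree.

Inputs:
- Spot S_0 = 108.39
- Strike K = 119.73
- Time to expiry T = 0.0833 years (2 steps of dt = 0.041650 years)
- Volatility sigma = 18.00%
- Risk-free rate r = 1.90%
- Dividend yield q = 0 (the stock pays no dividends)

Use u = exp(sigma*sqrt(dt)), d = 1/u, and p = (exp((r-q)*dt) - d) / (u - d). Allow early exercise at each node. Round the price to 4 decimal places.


Answer: Price = V(0,0) = 11.3400

Derivation:
dt = T/N = 0.041650
u = exp(sigma*sqrt(dt)) = 1.037418; d = 1/u = 0.963932
p = (exp((r-q)*dt) - d) / (u - d) = 0.501590
Discount per step: exp(-r*dt) = 0.999209
Stock lattice S(k, i) with i counting down-moves:
  k=0: S(0,0) = 108.3900
  k=1: S(1,0) = 112.4457; S(1,1) = 104.4805
  k=2: S(2,0) = 116.6532; S(2,1) = 108.3900; S(2,2) = 100.7121
Terminal payoffs V(N, i) = max(K - S_T, 0):
  V(2,0) = 3.076754; V(2,1) = 11.340000; V(2,2) = 19.017911
Backward induction: V(k, i) = exp(-r*dt) * [p * V(k+1, i) + (1-p) * V(k+1, i+1)]; then take max(V_cont, immediate exercise) for American.
  V(1,0) = exp(-r*dt) * [p*3.076754 + (1-p)*11.340000] = 7.189545; exercise = 7.284256; V(1,0) = max -> 7.284256
  V(1,1) = exp(-r*dt) * [p*11.340000 + (1-p)*19.017911] = 15.154749; exercise = 15.249460; V(1,1) = max -> 15.249460
  V(0,0) = exp(-r*dt) * [p*7.284256 + (1-p)*15.249460] = 11.245289; exercise = 11.340000; V(0,0) = max -> 11.340000


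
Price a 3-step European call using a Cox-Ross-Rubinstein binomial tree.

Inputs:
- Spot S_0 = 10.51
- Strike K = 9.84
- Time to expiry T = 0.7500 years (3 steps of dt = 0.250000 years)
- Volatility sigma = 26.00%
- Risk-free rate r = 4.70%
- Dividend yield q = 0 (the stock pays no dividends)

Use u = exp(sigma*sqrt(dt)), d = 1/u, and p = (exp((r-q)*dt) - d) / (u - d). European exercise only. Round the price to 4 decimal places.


dt = T/N = 0.250000
u = exp(sigma*sqrt(dt)) = 1.138828; d = 1/u = 0.878095
p = (exp((r-q)*dt) - d) / (u - d) = 0.512877
Discount per step: exp(-r*dt) = 0.988319
Stock lattice S(k, i) with i counting down-moves:
  k=0: S(0,0) = 10.5100
  k=1: S(1,0) = 11.9691; S(1,1) = 9.2288
  k=2: S(2,0) = 13.6307; S(2,1) = 10.5100; S(2,2) = 8.1038
  k=3: S(3,0) = 15.5231; S(3,1) = 11.9691; S(3,2) = 9.2288; S(3,3) = 7.1159
Terminal payoffs V(N, i) = max(S_T - K, 0):
  V(3,0) = 5.683068; V(3,1) = 2.129086; V(3,2) = 0.000000; V(3,3) = 0.000000
Backward induction: V(k, i) = exp(-r*dt) * [p * V(k+1, i) + (1-p) * V(k+1, i+1)].
  V(2,0) = exp(-r*dt) * [p*5.683068 + (1-p)*2.129086] = 3.905679
  V(2,1) = exp(-r*dt) * [p*2.129086 + (1-p)*0.000000] = 1.079203
  V(2,2) = exp(-r*dt) * [p*0.000000 + (1-p)*0.000000] = 0.000000
  V(1,0) = exp(-r*dt) * [p*3.905679 + (1-p)*1.079203] = 2.499297
  V(1,1) = exp(-r*dt) * [p*1.079203 + (1-p)*0.000000] = 0.547033
  V(0,0) = exp(-r*dt) * [p*2.499297 + (1-p)*0.547033] = 1.530218

Answer: Price = V(0,0) = 1.5302


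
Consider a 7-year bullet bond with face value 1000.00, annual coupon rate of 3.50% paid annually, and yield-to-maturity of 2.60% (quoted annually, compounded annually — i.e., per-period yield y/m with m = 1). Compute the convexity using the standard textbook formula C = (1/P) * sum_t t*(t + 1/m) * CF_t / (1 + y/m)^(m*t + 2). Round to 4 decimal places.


Coupon per period c = face * coupon_rate / m = 35.000000
Periods per year m = 1; per-period yield y/m = 0.026000
Number of cashflows N = 7
Cashflows (t years, CF_t, discount factor 1/(1+y/m)^(m*t), PV):
  t = 1.0000: CF_t = 35.000000, DF = 0.974659, PV = 34.113060
  t = 2.0000: CF_t = 35.000000, DF = 0.949960, PV = 33.248597
  t = 3.0000: CF_t = 35.000000, DF = 0.925887, PV = 32.406040
  t = 4.0000: CF_t = 35.000000, DF = 0.902424, PV = 31.584834
  t = 5.0000: CF_t = 35.000000, DF = 0.879555, PV = 30.784439
  t = 6.0000: CF_t = 35.000000, DF = 0.857266, PV = 30.004326
  t = 7.0000: CF_t = 1035.000000, DF = 0.835542, PV = 864.786347
Price P = sum_t PV_t = 1056.927643
Convexity numerator sum_t t*(t + 1/m) * CF_t / (1+y/m)^(m*t + 2):
  t = 1.0000: term = 64.812080
  t = 2.0000: term = 189.509005
  t = 3.0000: term = 369.413265
  t = 4.0000: term = 600.086526
  t = 5.0000: term = 877.319482
  t = 6.0000: term = 1197.122100
  t = 7.0000: term = 46004.692250
Convexity = (1/P) * sum = 49302.954708 / 1056.927643 = 46.647427

Answer: Convexity = 46.6474


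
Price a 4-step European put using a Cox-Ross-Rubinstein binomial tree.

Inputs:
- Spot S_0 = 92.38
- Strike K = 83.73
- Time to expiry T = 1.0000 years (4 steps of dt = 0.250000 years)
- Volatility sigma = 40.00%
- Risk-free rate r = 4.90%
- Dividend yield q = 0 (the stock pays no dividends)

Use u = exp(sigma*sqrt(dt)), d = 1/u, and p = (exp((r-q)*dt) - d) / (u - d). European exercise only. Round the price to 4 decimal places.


dt = T/N = 0.250000
u = exp(sigma*sqrt(dt)) = 1.221403; d = 1/u = 0.818731
p = (exp((r-q)*dt) - d) / (u - d) = 0.480775
Discount per step: exp(-r*dt) = 0.987825
Stock lattice S(k, i) with i counting down-moves:
  k=0: S(0,0) = 92.3800
  k=1: S(1,0) = 112.8332; S(1,1) = 75.6343
  k=2: S(2,0) = 137.8148; S(2,1) = 92.3800; S(2,2) = 61.9242
  k=3: S(3,0) = 168.3273; S(3,1) = 112.8332; S(3,2) = 75.6343; S(3,3) = 50.6992
  k=4: S(4,0) = 205.5955; S(4,1) = 137.8148; S(4,2) = 92.3800; S(4,3) = 61.9242; S(4,4) = 41.5090
Terminal payoffs V(N, i) = max(K - S_T, 0):
  V(4,0) = 0.000000; V(4,1) = 0.000000; V(4,2) = 0.000000; V(4,3) = 21.805834; V(4,4) = 42.220990
Backward induction: V(k, i) = exp(-r*dt) * [p * V(k+1, i) + (1-p) * V(k+1, i+1)].
  V(3,0) = exp(-r*dt) * [p*0.000000 + (1-p)*0.000000] = 0.000000
  V(3,1) = exp(-r*dt) * [p*0.000000 + (1-p)*0.000000] = 0.000000
  V(3,2) = exp(-r*dt) * [p*0.000000 + (1-p)*21.805834] = 11.184287
  V(3,3) = exp(-r*dt) * [p*21.805834 + (1-p)*42.220990] = 32.011345
  V(2,0) = exp(-r*dt) * [p*0.000000 + (1-p)*0.000000] = 0.000000
  V(2,1) = exp(-r*dt) * [p*0.000000 + (1-p)*11.184287] = 5.736459
  V(2,2) = exp(-r*dt) * [p*11.184287 + (1-p)*32.011345] = 21.730384
  V(1,0) = exp(-r*dt) * [p*0.000000 + (1-p)*5.736459] = 2.942249
  V(1,1) = exp(-r*dt) * [p*5.736459 + (1-p)*21.730384] = 13.869955
  V(0,0) = exp(-r*dt) * [p*2.942249 + (1-p)*13.869955] = 8.511284

Answer: Price = V(0,0) = 8.5113


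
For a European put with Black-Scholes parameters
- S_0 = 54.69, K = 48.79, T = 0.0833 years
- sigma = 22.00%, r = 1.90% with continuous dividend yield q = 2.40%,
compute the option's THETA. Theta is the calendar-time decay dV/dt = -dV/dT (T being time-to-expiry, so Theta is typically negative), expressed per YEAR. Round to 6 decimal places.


Answer: Theta = -1.583641

Derivation:
d1 = 1.8230310505; d2 = 1.7595352239
phi(d1) = 0.0757240370; exp(-qT) = 0.9980027971; exp(-rT) = 0.9984185518
Theta = -S*exp(-qT)*phi(d1)*sigma/(2*sqrt(T)) + r*K*exp(-rT)*N(-d2) - q*S*exp(-qT)*N(-d1)
N(-d1) = 0.0341493441; N(-d2) = 0.0392433214; sqrt(T) = 0.2886173938
Term 1 = -54.6900 * 0.9980027971 * 0.0757240370 * 0.2200 / (2 * 0.2886173938) = -1.5752287343
Term 2 = 0.0190 * 48.7900 * 0.9984185518 * 0.0392433214 = 0.0363214199
Term 3 = -0.0240 * 54.6900 * 0.9980027971 * 0.0341493441 = -0.0447335423
Theta = -1.5752287343 + (0.0363214199) + (-0.0447335423) = -1.583641


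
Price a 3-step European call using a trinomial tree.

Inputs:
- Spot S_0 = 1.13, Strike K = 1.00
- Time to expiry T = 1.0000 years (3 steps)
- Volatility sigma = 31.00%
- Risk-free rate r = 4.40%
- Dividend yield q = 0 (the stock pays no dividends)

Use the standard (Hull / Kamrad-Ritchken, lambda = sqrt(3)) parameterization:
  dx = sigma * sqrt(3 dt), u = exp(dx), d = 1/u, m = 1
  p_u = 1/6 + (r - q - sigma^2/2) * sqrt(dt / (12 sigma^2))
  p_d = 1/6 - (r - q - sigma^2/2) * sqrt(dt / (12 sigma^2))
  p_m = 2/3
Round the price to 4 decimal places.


Answer: Price = V(0,0) = 0.2362

Derivation:
dt = T/N = 0.333333; dx = sigma*sqrt(3*dt) = 0.310000
u = exp(dx) = 1.363425; d = 1/u = 0.733447
p_u = 0.164489, p_m = 0.666667, p_d = 0.168844
Discount per step: exp(-r*dt) = 0.985440
Stock lattice S(k, j) with j the centered position index:
  k=0: S(0,+0) = 1.1300
  k=1: S(1,-1) = 0.8288; S(1,+0) = 1.1300; S(1,+1) = 1.5407
  k=2: S(2,-2) = 0.6079; S(2,-1) = 0.8288; S(2,+0) = 1.1300; S(2,+1) = 1.5407; S(2,+2) = 2.1006
  k=3: S(3,-3) = 0.4458; S(3,-2) = 0.6079; S(3,-1) = 0.8288; S(3,+0) = 1.1300; S(3,+1) = 1.5407; S(3,+2) = 2.1006; S(3,+3) = 2.8640
Terminal payoffs V(N, j) = max(S_T - K, 0):
  V(3,-3) = 0.000000; V(3,-2) = 0.000000; V(3,-1) = 0.000000; V(3,+0) = 0.130000; V(3,+1) = 0.540670; V(3,+2) = 1.100589; V(3,+3) = 1.863995
Backward induction: V(k, j) = exp(-r*dt) * [p_u * V(k+1, j+1) + p_m * V(k+1, j) + p_d * V(k+1, j-1)]
  V(2,-2) = exp(-r*dt) * [p_u*0.000000 + p_m*0.000000 + p_d*0.000000] = 0.000000
  V(2,-1) = exp(-r*dt) * [p_u*0.130000 + p_m*0.000000 + p_d*0.000000] = 0.021072
  V(2,+0) = exp(-r*dt) * [p_u*0.540670 + p_m*0.130000 + p_d*0.000000] = 0.173044
  V(2,+1) = exp(-r*dt) * [p_u*1.100589 + p_m*0.540670 + p_d*0.130000] = 0.555228
  V(2,+2) = exp(-r*dt) * [p_u*1.863995 + p_m*1.100589 + p_d*0.540670] = 1.115146
  V(1,-1) = exp(-r*dt) * [p_u*0.173044 + p_m*0.021072 + p_d*0.000000] = 0.041893
  V(1,+0) = exp(-r*dt) * [p_u*0.555228 + p_m*0.173044 + p_d*0.021072] = 0.207189
  V(1,+1) = exp(-r*dt) * [p_u*1.115146 + p_m*0.555228 + p_d*0.173044] = 0.574314
  V(0,+0) = exp(-r*dt) * [p_u*0.574314 + p_m*0.207189 + p_d*0.041893] = 0.236178
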